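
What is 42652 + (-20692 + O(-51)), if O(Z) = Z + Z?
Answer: 21858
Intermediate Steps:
O(Z) = 2*Z
42652 + (-20692 + O(-51)) = 42652 + (-20692 + 2*(-51)) = 42652 + (-20692 - 102) = 42652 - 20794 = 21858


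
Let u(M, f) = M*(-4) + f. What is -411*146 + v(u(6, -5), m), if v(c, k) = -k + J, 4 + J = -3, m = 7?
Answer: -60020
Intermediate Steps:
J = -7 (J = -4 - 3 = -7)
u(M, f) = f - 4*M (u(M, f) = -4*M + f = f - 4*M)
v(c, k) = -7 - k (v(c, k) = -k - 7 = -7 - k)
-411*146 + v(u(6, -5), m) = -411*146 + (-7 - 1*7) = -60006 + (-7 - 7) = -60006 - 14 = -60020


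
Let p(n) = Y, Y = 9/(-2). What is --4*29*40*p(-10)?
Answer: -20880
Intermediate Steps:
Y = -9/2 (Y = 9*(-½) = -9/2 ≈ -4.5000)
p(n) = -9/2
--4*29*40*p(-10) = --4*29*40*(-9)/2 = -(-116*40)*(-9)/2 = -(-4640)*(-9)/2 = -1*20880 = -20880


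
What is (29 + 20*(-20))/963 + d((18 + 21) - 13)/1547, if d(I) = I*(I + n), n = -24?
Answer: -40297/114597 ≈ -0.35164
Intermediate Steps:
d(I) = I*(-24 + I) (d(I) = I*(I - 24) = I*(-24 + I))
(29 + 20*(-20))/963 + d((18 + 21) - 13)/1547 = (29 + 20*(-20))/963 + (((18 + 21) - 13)*(-24 + ((18 + 21) - 13)))/1547 = (29 - 400)*(1/963) + ((39 - 13)*(-24 + (39 - 13)))*(1/1547) = -371*1/963 + (26*(-24 + 26))*(1/1547) = -371/963 + (26*2)*(1/1547) = -371/963 + 52*(1/1547) = -371/963 + 4/119 = -40297/114597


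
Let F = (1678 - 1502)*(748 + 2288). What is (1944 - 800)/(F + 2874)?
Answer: 572/268605 ≈ 0.0021295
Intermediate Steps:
F = 534336 (F = 176*3036 = 534336)
(1944 - 800)/(F + 2874) = (1944 - 800)/(534336 + 2874) = 1144/537210 = 1144*(1/537210) = 572/268605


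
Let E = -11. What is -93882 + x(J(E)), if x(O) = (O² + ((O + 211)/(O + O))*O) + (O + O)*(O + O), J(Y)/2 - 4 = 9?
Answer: -180767/2 ≈ -90384.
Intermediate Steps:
J(Y) = 26 (J(Y) = 8 + 2*9 = 8 + 18 = 26)
x(O) = 211/2 + O/2 + 5*O² (x(O) = (O² + ((211 + O)/((2*O)))*O) + (2*O)*(2*O) = (O² + ((211 + O)*(1/(2*O)))*O) + 4*O² = (O² + ((211 + O)/(2*O))*O) + 4*O² = (O² + (211/2 + O/2)) + 4*O² = (211/2 + O² + O/2) + 4*O² = 211/2 + O/2 + 5*O²)
-93882 + x(J(E)) = -93882 + (211/2 + (½)*26 + 5*26²) = -93882 + (211/2 + 13 + 5*676) = -93882 + (211/2 + 13 + 3380) = -93882 + 6997/2 = -180767/2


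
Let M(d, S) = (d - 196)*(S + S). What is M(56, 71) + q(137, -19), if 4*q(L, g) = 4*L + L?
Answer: -78835/4 ≈ -19709.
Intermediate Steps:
q(L, g) = 5*L/4 (q(L, g) = (4*L + L)/4 = (5*L)/4 = 5*L/4)
M(d, S) = 2*S*(-196 + d) (M(d, S) = (-196 + d)*(2*S) = 2*S*(-196 + d))
M(56, 71) + q(137, -19) = 2*71*(-196 + 56) + (5/4)*137 = 2*71*(-140) + 685/4 = -19880 + 685/4 = -78835/4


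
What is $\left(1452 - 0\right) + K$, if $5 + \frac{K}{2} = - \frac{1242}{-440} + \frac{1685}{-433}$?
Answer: $\frac{68580653}{47630} \approx 1439.9$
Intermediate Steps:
$K = - \frac{578107}{47630}$ ($K = -10 + 2 \left(- \frac{1242}{-440} + \frac{1685}{-433}\right) = -10 + 2 \left(\left(-1242\right) \left(- \frac{1}{440}\right) + 1685 \left(- \frac{1}{433}\right)\right) = -10 + 2 \left(\frac{621}{220} - \frac{1685}{433}\right) = -10 + 2 \left(- \frac{101807}{95260}\right) = -10 - \frac{101807}{47630} = - \frac{578107}{47630} \approx -12.137$)
$\left(1452 - 0\right) + K = \left(1452 - 0\right) - \frac{578107}{47630} = \left(1452 + 0\right) - \frac{578107}{47630} = 1452 - \frac{578107}{47630} = \frac{68580653}{47630}$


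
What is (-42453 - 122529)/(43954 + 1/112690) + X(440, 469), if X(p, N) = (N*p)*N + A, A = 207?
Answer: 479383472275825687/4953176261 ≈ 9.6783e+7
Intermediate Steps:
X(p, N) = 207 + p*N² (X(p, N) = (N*p)*N + 207 = p*N² + 207 = 207 + p*N²)
(-42453 - 122529)/(43954 + 1/112690) + X(440, 469) = (-42453 - 122529)/(43954 + 1/112690) + (207 + 440*469²) = -164982/(43954 + 1/112690) + (207 + 440*219961) = -164982/4953176261/112690 + (207 + 96782840) = -164982*112690/4953176261 + 96783047 = -18591821580/4953176261 + 96783047 = 479383472275825687/4953176261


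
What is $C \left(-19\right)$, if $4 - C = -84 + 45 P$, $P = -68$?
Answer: $-59812$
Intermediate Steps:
$C = 3148$ ($C = 4 - \left(-84 + 45 \left(-68\right)\right) = 4 - \left(-84 - 3060\right) = 4 - -3144 = 4 + 3144 = 3148$)
$C \left(-19\right) = 3148 \left(-19\right) = -59812$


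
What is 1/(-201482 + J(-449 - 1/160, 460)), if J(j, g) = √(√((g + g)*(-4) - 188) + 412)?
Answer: 1/(-201482 + √2*√(206 + I*√967)) ≈ -4.9637e-6 - 4.0e-11*I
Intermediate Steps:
J(j, g) = √(412 + √(-188 - 8*g)) (J(j, g) = √(√((2*g)*(-4) - 188) + 412) = √(√(-8*g - 188) + 412) = √(√(-188 - 8*g) + 412) = √(412 + √(-188 - 8*g)))
1/(-201482 + J(-449 - 1/160, 460)) = 1/(-201482 + √(412 + 2*√(-47 - 2*460))) = 1/(-201482 + √(412 + 2*√(-47 - 920))) = 1/(-201482 + √(412 + 2*√(-967))) = 1/(-201482 + √(412 + 2*(I*√967))) = 1/(-201482 + √(412 + 2*I*√967))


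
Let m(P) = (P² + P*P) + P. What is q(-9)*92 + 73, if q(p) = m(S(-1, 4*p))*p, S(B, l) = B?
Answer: -755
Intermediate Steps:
m(P) = P + 2*P² (m(P) = (P² + P²) + P = 2*P² + P = P + 2*P²)
q(p) = p (q(p) = (-(1 + 2*(-1)))*p = (-(1 - 2))*p = (-1*(-1))*p = 1*p = p)
q(-9)*92 + 73 = -9*92 + 73 = -828 + 73 = -755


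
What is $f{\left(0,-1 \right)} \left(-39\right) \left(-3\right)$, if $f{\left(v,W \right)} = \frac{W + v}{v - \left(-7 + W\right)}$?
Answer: $- \frac{117}{8} \approx -14.625$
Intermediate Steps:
$f{\left(v,W \right)} = \frac{W + v}{7 + v - W}$
$f{\left(0,-1 \right)} \left(-39\right) \left(-3\right) = \frac{-1 + 0}{7 + 0 - -1} \left(-39\right) \left(-3\right) = \frac{1}{7 + 0 + 1} \left(-1\right) \left(-39\right) \left(-3\right) = \frac{1}{8} \left(-1\right) \left(-39\right) \left(-3\right) = \left(- \frac{1}{8}\right) \left(-39\right) \left(-3\right) = \frac{39}{8} \left(-3\right) = - \frac{117}{8}$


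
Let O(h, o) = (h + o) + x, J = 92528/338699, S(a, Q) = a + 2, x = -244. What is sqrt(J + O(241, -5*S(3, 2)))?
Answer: 2*I*sqrt(795184302939)/338699 ≈ 5.2656*I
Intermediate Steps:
S(a, Q) = 2 + a
J = 92528/338699 (J = 92528*(1/338699) = 92528/338699 ≈ 0.27319)
O(h, o) = -244 + h + o (O(h, o) = (h + o) - 244 = -244 + h + o)
sqrt(J + O(241, -5*S(3, 2))) = sqrt(92528/338699 + (-244 + 241 - 5*(2 + 3))) = sqrt(92528/338699 + (-244 + 241 - 5*5)) = sqrt(92528/338699 + (-244 + 241 - 25)) = sqrt(92528/338699 - 28) = sqrt(-9391044/338699) = 2*I*sqrt(795184302939)/338699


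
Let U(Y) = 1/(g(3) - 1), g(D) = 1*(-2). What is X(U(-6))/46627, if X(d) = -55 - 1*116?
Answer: -171/46627 ≈ -0.0036674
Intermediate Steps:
g(D) = -2
U(Y) = -⅓ (U(Y) = 1/(-2 - 1) = 1/(-3) = -⅓)
X(d) = -171 (X(d) = -55 - 116 = -171)
X(U(-6))/46627 = -171/46627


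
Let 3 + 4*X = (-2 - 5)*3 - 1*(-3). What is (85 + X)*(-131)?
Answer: -41789/4 ≈ -10447.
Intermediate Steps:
X = -21/4 (X = -3/4 + ((-2 - 5)*3 - 1*(-3))/4 = -3/4 + (-7*3 + 3)/4 = -3/4 + (-21 + 3)/4 = -3/4 + (1/4)*(-18) = -3/4 - 9/2 = -21/4 ≈ -5.2500)
(85 + X)*(-131) = (85 - 21/4)*(-131) = (319/4)*(-131) = -41789/4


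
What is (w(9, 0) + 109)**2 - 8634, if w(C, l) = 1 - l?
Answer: 3466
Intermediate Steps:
(w(9, 0) + 109)**2 - 8634 = ((1 - 1*0) + 109)**2 - 8634 = ((1 + 0) + 109)**2 - 8634 = (1 + 109)**2 - 8634 = 110**2 - 8634 = 12100 - 8634 = 3466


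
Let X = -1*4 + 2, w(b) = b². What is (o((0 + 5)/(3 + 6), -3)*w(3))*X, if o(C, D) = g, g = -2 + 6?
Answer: -72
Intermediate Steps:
g = 4
X = -2 (X = -4 + 2 = -2)
o(C, D) = 4
(o((0 + 5)/(3 + 6), -3)*w(3))*X = (4*3²)*(-2) = (4*9)*(-2) = 36*(-2) = -72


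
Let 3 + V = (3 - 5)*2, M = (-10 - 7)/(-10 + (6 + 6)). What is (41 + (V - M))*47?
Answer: 3995/2 ≈ 1997.5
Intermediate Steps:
M = -17/2 (M = -17/(-10 + 12) = -17/2 ≈ -8.5000)
V = -7 (V = -3 + (3 - 5)*2 = -3 - 2*2 = -3 - 4 = -7)
(41 + (V - M))*47 = (41 + (-7 - 1*(-17/2)))*47 = (41 + (-7 + 17/2))*47 = (41 + 3/2)*47 = (85/2)*47 = 3995/2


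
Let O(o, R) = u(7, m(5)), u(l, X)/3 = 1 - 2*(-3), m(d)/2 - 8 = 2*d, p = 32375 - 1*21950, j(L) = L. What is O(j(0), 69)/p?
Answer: 7/3475 ≈ 0.0020144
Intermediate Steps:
p = 10425 (p = 32375 - 21950 = 10425)
m(d) = 16 + 4*d (m(d) = 16 + 2*(2*d) = 16 + 4*d)
u(l, X) = 21 (u(l, X) = 3*(1 - 2*(-3)) = 3*(1 + 6) = 3*7 = 21)
O(o, R) = 21
O(j(0), 69)/p = 21/10425 = 21*(1/10425) = 7/3475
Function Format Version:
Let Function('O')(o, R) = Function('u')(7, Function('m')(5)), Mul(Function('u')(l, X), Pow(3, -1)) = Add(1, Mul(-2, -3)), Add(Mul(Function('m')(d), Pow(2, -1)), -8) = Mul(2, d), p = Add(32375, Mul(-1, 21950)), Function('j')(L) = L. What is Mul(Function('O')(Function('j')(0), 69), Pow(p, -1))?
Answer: Rational(7, 3475) ≈ 0.0020144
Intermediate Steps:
p = 10425 (p = Add(32375, -21950) = 10425)
Function('m')(d) = Add(16, Mul(4, d)) (Function('m')(d) = Add(16, Mul(2, Mul(2, d))) = Add(16, Mul(4, d)))
Function('u')(l, X) = 21 (Function('u')(l, X) = Mul(3, Add(1, Mul(-2, -3))) = Mul(3, Add(1, 6)) = Mul(3, 7) = 21)
Function('O')(o, R) = 21
Mul(Function('O')(Function('j')(0), 69), Pow(p, -1)) = Mul(21, Pow(10425, -1)) = Mul(21, Rational(1, 10425)) = Rational(7, 3475)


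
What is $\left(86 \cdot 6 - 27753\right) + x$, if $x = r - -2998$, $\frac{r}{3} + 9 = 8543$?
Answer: $1363$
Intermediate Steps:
$r = 25602$ ($r = -27 + 3 \cdot 8543 = -27 + 25629 = 25602$)
$x = 28600$ ($x = 25602 - -2998 = 25602 + 2998 = 28600$)
$\left(86 \cdot 6 - 27753\right) + x = \left(86 \cdot 6 - 27753\right) + 28600 = \left(516 - 27753\right) + 28600 = -27237 + 28600 = 1363$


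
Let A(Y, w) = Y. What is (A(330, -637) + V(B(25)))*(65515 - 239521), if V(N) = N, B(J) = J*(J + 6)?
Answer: -192276630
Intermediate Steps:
B(J) = J*(6 + J)
(A(330, -637) + V(B(25)))*(65515 - 239521) = (330 + 25*(6 + 25))*(65515 - 239521) = (330 + 25*31)*(-174006) = (330 + 775)*(-174006) = 1105*(-174006) = -192276630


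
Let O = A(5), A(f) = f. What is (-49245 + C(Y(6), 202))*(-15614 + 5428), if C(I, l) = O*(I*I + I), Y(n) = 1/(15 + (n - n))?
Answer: 22572267674/45 ≈ 5.0161e+8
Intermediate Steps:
O = 5
Y(n) = 1/15 (Y(n) = 1/(15 + 0) = 1/15)
C(I, l) = 5*I + 5*I**2 (C(I, l) = 5*(I*I + I) = 5*(I**2 + I) = 5*(I + I**2) = 5*I + 5*I**2)
(-49245 + C(Y(6), 202))*(-15614 + 5428) = (-49245 + 5*(1/15)*(1 + 1/15))*(-15614 + 5428) = (-49245 + 5*(1/15)*(16/15))*(-10186) = (-49245 + 16/45)*(-10186) = -2216009/45*(-10186) = 22572267674/45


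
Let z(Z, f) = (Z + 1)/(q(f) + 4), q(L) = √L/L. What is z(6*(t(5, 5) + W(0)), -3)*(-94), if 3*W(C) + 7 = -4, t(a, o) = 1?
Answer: 16920/49 + 1410*I*√3/49 ≈ 345.31 + 49.841*I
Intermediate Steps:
W(C) = -11/3 (W(C) = -7/3 + (⅓)*(-4) = -7/3 - 4/3 = -11/3)
q(L) = L^(-½)
z(Z, f) = (1 + Z)/(4 + f^(-½)) (z(Z, f) = (Z + 1)/(f^(-½) + 4) = (1 + Z)/(4 + f^(-½)))
z(6*(t(5, 5) + W(0)), -3)*(-94) = (√(-3)*(1 + 6*(1 - 11/3))/(1 + 4*√(-3)))*(-94) = ((I*√3)*(1 + 6*(-8/3))/(1 + 4*(I*√3)))*(-94) = ((I*√3)*(1 - 16)/(1 + 4*I*√3))*(-94) = ((I*√3)*(-15)/(1 + 4*I*√3))*(-94) = -15*I*√3/(1 + 4*I*√3)*(-94) = 1410*I*√3/(1 + 4*I*√3)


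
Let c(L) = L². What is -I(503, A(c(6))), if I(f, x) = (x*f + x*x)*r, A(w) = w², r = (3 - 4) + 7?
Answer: -13989024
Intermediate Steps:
r = 6 (r = -1 + 7 = 6)
I(f, x) = 6*x² + 6*f*x (I(f, x) = (x*f + x*x)*6 = (f*x + x²)*6 = (x² + f*x)*6 = 6*x² + 6*f*x)
-I(503, A(c(6))) = -6*(6²)²*(503 + (6²)²) = -6*36²*(503 + 36²) = -6*1296*(503 + 1296) = -6*1296*1799 = -1*13989024 = -13989024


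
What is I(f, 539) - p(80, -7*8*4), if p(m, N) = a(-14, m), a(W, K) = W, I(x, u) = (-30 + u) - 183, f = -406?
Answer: 340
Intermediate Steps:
I(x, u) = -213 + u
p(m, N) = -14
I(f, 539) - p(80, -7*8*4) = (-213 + 539) - 1*(-14) = 326 + 14 = 340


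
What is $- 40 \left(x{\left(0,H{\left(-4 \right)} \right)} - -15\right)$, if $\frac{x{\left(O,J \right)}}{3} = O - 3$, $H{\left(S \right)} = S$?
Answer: $-240$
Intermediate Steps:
$x{\left(O,J \right)} = -9 + 3 O$ ($x{\left(O,J \right)} = 3 \left(O - 3\right) = 3 \left(-3 + O\right) = -9 + 3 O$)
$- 40 \left(x{\left(0,H{\left(-4 \right)} \right)} - -15\right) = - 40 \left(\left(-9 + 3 \cdot 0\right) - -15\right) = - 40 \left(\left(-9 + 0\right) + \left(-4 + 19\right)\right) = - 40 \left(-9 + 15\right) = \left(-40\right) 6 = -240$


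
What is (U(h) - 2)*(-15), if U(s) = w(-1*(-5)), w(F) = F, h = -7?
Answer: -45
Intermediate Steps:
U(s) = 5 (U(s) = -1*(-5) = 5)
(U(h) - 2)*(-15) = (5 - 2)*(-15) = 3*(-15) = -45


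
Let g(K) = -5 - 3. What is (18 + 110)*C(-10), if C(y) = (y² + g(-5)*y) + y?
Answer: 21760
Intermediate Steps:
g(K) = -8
C(y) = y² - 7*y (C(y) = (y² - 8*y) + y = y² - 7*y)
(18 + 110)*C(-10) = (18 + 110)*(-10*(-7 - 10)) = 128*(-10*(-17)) = 128*170 = 21760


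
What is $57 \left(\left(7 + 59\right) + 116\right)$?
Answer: $10374$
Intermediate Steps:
$57 \left(\left(7 + 59\right) + 116\right) = 57 \left(66 + 116\right) = 57 \cdot 182 = 10374$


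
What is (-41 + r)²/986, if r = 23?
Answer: 162/493 ≈ 0.32860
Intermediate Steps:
(-41 + r)²/986 = (-41 + 23)²/986 = (-18)²*(1/986) = 324*(1/986) = 162/493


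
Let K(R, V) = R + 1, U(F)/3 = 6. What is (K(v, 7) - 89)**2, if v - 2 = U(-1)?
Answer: 4624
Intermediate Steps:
U(F) = 18 (U(F) = 3*6 = 18)
v = 20 (v = 2 + 18 = 20)
K(R, V) = 1 + R
(K(v, 7) - 89)**2 = ((1 + 20) - 89)**2 = (21 - 89)**2 = (-68)**2 = 4624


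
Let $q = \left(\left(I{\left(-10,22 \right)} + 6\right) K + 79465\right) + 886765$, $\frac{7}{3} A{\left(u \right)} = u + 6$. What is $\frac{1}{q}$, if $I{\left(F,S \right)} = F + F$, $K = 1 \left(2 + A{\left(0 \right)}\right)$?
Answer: $\frac{1}{966166} \approx 1.035 \cdot 10^{-6}$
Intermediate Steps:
$A{\left(u \right)} = \frac{18}{7} + \frac{3 u}{7}$ ($A{\left(u \right)} = \frac{3 \left(u + 6\right)}{7} = \frac{3 \left(6 + u\right)}{7} = \frac{18}{7} + \frac{3 u}{7}$)
$K = \frac{32}{7}$ ($K = 1 \left(2 + \left(\frac{18}{7} + \frac{3}{7} \cdot 0\right)\right) = 1 \left(2 + \left(\frac{18}{7} + 0\right)\right) = 1 \left(2 + \frac{18}{7}\right) = 1 \cdot \frac{32}{7} = \frac{32}{7} \approx 4.5714$)
$I{\left(F,S \right)} = 2 F$
$q = 966166$ ($q = \left(\left(2 \left(-10\right) + 6\right) \frac{32}{7} + 79465\right) + 886765 = \left(\left(-20 + 6\right) \frac{32}{7} + 79465\right) + 886765 = \left(\left(-14\right) \frac{32}{7} + 79465\right) + 886765 = \left(-64 + 79465\right) + 886765 = 79401 + 886765 = 966166$)
$\frac{1}{q} = \frac{1}{966166}$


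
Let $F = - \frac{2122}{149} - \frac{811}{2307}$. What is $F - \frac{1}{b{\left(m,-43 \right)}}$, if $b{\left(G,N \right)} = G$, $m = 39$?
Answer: $- \frac{65326390}{4468659} \approx -14.619$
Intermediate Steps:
$F = - \frac{5016293}{343743}$ ($F = \left(-2122\right) \frac{1}{149} - \frac{811}{2307} = - \frac{2122}{149} - \frac{811}{2307} = - \frac{5016293}{343743} \approx -14.593$)
$F - \frac{1}{b{\left(m,-43 \right)}} = - \frac{5016293}{343743} - \frac{1}{39} = - \frac{65326390}{4468659}$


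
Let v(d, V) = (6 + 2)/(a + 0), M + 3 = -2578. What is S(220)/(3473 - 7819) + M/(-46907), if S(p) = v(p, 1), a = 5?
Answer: 27854937/509644555 ≈ 0.054656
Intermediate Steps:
M = -2581 (M = -3 - 2578 = -2581)
v(d, V) = 8/5 (v(d, V) = (6 + 2)/(5 + 0) = 8/5)
S(p) = 8/5
S(220)/(3473 - 7819) + M/(-46907) = 8/(5*(3473 - 7819)) - 2581/(-46907) = (8/5)/(-4346) - 2581*(-1/46907) = (8/5)*(-1/4346) + 2581/46907 = -4/10865 + 2581/46907 = 27854937/509644555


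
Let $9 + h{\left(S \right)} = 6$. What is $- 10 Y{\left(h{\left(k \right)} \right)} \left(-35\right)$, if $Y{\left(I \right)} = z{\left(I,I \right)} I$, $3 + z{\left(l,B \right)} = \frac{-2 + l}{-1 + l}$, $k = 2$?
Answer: $\frac{3675}{2} \approx 1837.5$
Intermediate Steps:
$h{\left(S \right)} = -3$ ($h{\left(S \right)} = -9 + 6 = -3$)
$z{\left(l,B \right)} = -3 + \frac{-2 + l}{-1 + l}$
$Y{\left(I \right)} = \frac{I \left(1 - 2 I\right)}{-1 + I}$ ($Y{\left(I \right)} = \frac{1 - 2 I}{-1 + I} I = \frac{I \left(1 - 2 I\right)}{-1 + I}$)
$- 10 Y{\left(h{\left(k \right)} \right)} \left(-35\right) = - 10 \left(- \frac{3 \left(1 - -6\right)}{-1 - 3}\right) \left(-35\right) = - 10 \left(- \frac{3 \left(1 + 6\right)}{-4}\right) \left(-35\right) = - 10 \left(\left(-3\right) \left(- \frac{1}{4}\right) 7\right) \left(-35\right) = \left(-10\right) \frac{21}{4} \left(-35\right) = \left(- \frac{105}{2}\right) \left(-35\right) = \frac{3675}{2}$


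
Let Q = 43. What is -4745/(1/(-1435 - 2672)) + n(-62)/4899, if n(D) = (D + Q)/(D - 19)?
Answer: 7733095578604/396819 ≈ 1.9488e+7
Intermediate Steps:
n(D) = (43 + D)/(-19 + D) (n(D) = (D + 43)/(D - 19) = (43 + D)/(-19 + D))
-4745/(1/(-1435 - 2672)) + n(-62)/4899 = -4745/(1/(-1435 - 2672)) + ((43 - 62)/(-19 - 62))/4899 = -4745/(1/(-4107)) + (-19/(-81))*(1/4899) = -4745/(-1/4107) - 1/81*(-19)*(1/4899) = -4745*(-4107) + (19/81)*(1/4899) = 19487715 + 19/396819 = 7733095578604/396819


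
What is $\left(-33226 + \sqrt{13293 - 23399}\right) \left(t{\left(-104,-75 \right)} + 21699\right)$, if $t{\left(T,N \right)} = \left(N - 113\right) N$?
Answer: $-1189457574 + 35799 i \sqrt{10106} \approx -1.1895 \cdot 10^{9} + 3.5988 \cdot 10^{6} i$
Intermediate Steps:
$t{\left(T,N \right)} = N \left(-113 + N\right)$ ($t{\left(T,N \right)} = \left(N - 113\right) N = \left(-113 + N\right) N = N \left(-113 + N\right)$)
$\left(-33226 + \sqrt{13293 - 23399}\right) \left(t{\left(-104,-75 \right)} + 21699\right) = \left(-33226 + \sqrt{13293 - 23399}\right) \left(- 75 \left(-113 - 75\right) + 21699\right) = \left(-33226 + \sqrt{-10106}\right) \left(\left(-75\right) \left(-188\right) + 21699\right) = \left(-33226 + i \sqrt{10106}\right) \left(14100 + 21699\right) = \left(-33226 + i \sqrt{10106}\right) 35799 = -1189457574 + 35799 i \sqrt{10106}$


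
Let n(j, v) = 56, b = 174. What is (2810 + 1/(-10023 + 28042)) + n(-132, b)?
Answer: 51642455/18019 ≈ 2866.0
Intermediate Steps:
(2810 + 1/(-10023 + 28042)) + n(-132, b) = (2810 + 1/(-10023 + 28042)) + 56 = (2810 + 1/18019) + 56 = 50633391/18019 + 56 = 51642455/18019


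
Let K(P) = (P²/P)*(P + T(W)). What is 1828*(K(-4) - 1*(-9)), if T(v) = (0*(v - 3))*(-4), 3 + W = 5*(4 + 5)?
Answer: 45700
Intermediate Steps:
W = 42 (W = -3 + 5*(4 + 5) = -3 + 5*9 = -3 + 45 = 42)
T(v) = 0 (T(v) = (0*(-3 + v))*(-4) = 0*(-4) = 0)
K(P) = P² (K(P) = (P²/P)*(P + 0) = P*P = P²)
1828*(K(-4) - 1*(-9)) = 1828*((-4)² - 1*(-9)) = 1828*(16 + 9) = 1828*25 = 45700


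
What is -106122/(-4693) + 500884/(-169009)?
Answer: 15584924486/793159237 ≈ 19.649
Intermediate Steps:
-106122/(-4693) + 500884/(-169009) = -106122*(-1/4693) + 500884*(-1/169009) = 106122/4693 - 500884/169009 = 15584924486/793159237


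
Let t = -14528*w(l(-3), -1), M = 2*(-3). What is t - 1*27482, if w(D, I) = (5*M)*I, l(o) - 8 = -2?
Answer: -463322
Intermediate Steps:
M = -6
l(o) = 6 (l(o) = 8 - 2 = 6)
w(D, I) = -30*I (w(D, I) = (5*(-6))*I = -30*I)
t = -435840 (t = -(-435840)*(-1) = -14528*30 = -435840)
t - 1*27482 = -435840 - 1*27482 = -435840 - 27482 = -463322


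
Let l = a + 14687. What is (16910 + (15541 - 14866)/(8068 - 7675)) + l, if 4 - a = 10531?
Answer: 2760395/131 ≈ 21072.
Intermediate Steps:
a = -10527 (a = 4 - 1*10531 = 4 - 10531 = -10527)
l = 4160 (l = -10527 + 14687 = 4160)
(16910 + (15541 - 14866)/(8068 - 7675)) + l = (16910 + (15541 - 14866)/(8068 - 7675)) + 4160 = (16910 + 675/393) + 4160 = (16910 + 675*(1/393)) + 4160 = (16910 + 225/131) + 4160 = 2215435/131 + 4160 = 2760395/131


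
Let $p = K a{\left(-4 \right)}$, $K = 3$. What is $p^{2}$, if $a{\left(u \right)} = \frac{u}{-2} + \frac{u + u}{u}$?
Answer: $144$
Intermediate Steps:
$a{\left(u \right)} = 2 - \frac{u}{2}$ ($a{\left(u \right)} = u \left(- \frac{1}{2}\right) + \frac{2 u}{u} = - \frac{u}{2} + 2 = 2 - \frac{u}{2}$)
$p = 12$ ($p = 3 \left(2 - -2\right) = 3 \left(2 + 2\right) = 3 \cdot 4 = 12$)
$p^{2} = 12^{2} = 144$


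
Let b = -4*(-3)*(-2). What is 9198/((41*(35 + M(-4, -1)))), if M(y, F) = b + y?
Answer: 1314/41 ≈ 32.049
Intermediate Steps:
b = -24 (b = 12*(-2) = -24)
M(y, F) = -24 + y
9198/((41*(35 + M(-4, -1)))) = 9198/((41*(35 + (-24 - 4)))) = 9198/((41*(35 - 28))) = 9198/((41*7)) = 9198/287 = 9198*(1/287) = 1314/41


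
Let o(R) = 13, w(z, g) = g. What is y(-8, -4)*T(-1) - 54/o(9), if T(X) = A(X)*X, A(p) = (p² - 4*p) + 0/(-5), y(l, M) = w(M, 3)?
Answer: -249/13 ≈ -19.154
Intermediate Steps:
y(l, M) = 3
A(p) = p² - 4*p (A(p) = (p² - 4*p) + 0*(-⅕) = (p² - 4*p) + 0 = p² - 4*p)
T(X) = X²*(-4 + X) (T(X) = (X*(-4 + X))*X = X²*(-4 + X))
y(-8, -4)*T(-1) - 54/o(9) = 3*((-1)²*(-4 - 1)) - 54/13 = 3*(1*(-5)) - 54*1/13 = 3*(-5) - 54/13 = -15 - 54/13 = -249/13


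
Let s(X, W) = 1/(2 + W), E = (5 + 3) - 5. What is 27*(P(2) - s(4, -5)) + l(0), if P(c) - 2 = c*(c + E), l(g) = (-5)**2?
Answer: 358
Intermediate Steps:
E = 3 (E = 8 - 5 = 3)
l(g) = 25
P(c) = 2 + c*(3 + c) (P(c) = 2 + c*(c + 3) = 2 + c*(3 + c))
27*(P(2) - s(4, -5)) + l(0) = 27*((2 + 2**2 + 3*2) - 1/(2 - 5)) + 25 = 27*((2 + 4 + 6) - 1/(-3)) + 25 = 27*(12 - 1*(-1/3)) + 25 = 27*(12 + 1/3) + 25 = 27*(37/3) + 25 = 333 + 25 = 358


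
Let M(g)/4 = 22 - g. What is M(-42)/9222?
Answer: 128/4611 ≈ 0.027760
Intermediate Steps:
M(g) = 88 - 4*g (M(g) = 4*(22 - g) = 88 - 4*g)
M(-42)/9222 = (88 - 4*(-42))/9222 = (88 + 168)*(1/9222) = 256*(1/9222) = 128/4611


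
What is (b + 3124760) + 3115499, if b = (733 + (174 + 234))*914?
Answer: 7283133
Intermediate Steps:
b = 1042874 (b = (733 + 408)*914 = 1141*914 = 1042874)
(b + 3124760) + 3115499 = (1042874 + 3124760) + 3115499 = 4167634 + 3115499 = 7283133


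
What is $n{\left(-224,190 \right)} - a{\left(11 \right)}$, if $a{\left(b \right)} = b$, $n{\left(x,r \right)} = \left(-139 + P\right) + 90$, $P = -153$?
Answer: $-213$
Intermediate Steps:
$n{\left(x,r \right)} = -202$ ($n{\left(x,r \right)} = \left(-139 - 153\right) + 90 = -292 + 90 = -202$)
$n{\left(-224,190 \right)} - a{\left(11 \right)} = -202 - 11 = -213$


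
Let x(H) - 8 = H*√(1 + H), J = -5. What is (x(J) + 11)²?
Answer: 261 - 380*I ≈ 261.0 - 380.0*I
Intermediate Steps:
x(H) = 8 + H*√(1 + H)
(x(J) + 11)² = ((8 - 5*√(1 - 5)) + 11)² = ((8 - 10*I) + 11)² = (19 - 10*I)²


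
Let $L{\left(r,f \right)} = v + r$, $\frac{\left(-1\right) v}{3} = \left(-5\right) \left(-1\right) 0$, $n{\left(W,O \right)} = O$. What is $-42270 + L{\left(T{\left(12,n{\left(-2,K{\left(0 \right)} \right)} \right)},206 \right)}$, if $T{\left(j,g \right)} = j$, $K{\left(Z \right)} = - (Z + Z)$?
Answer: $-42258$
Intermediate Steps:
$K{\left(Z \right)} = - 2 Z$
$v = 0$ ($v = - 3 \left(-5\right) \left(-1\right) 0 = - 3 \cdot 5 \cdot 0 = \left(-3\right) 0 = 0$)
$L{\left(r,f \right)} = r$ ($L{\left(r,f \right)} = 0 + r = r$)
$-42270 + L{\left(T{\left(12,n{\left(-2,K{\left(0 \right)} \right)} \right)},206 \right)} = -42270 + 12 = -42258$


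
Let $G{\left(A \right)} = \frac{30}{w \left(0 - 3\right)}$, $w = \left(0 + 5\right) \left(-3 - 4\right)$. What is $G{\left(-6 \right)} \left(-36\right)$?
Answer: $- \frac{72}{7} \approx -10.286$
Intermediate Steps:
$w = -35$ ($w = 5 \left(-7\right) = -35$)
$G{\left(A \right)} = \frac{2}{7}$ ($G{\left(A \right)} = \frac{30}{\left(-35\right) \left(0 - 3\right)} = \frac{30}{\left(-35\right) \left(-3\right)} = \frac{30}{105} = 30 \cdot \frac{1}{105} = \frac{2}{7}$)
$G{\left(-6 \right)} \left(-36\right) = \frac{2}{7} \left(-36\right) = - \frac{72}{7}$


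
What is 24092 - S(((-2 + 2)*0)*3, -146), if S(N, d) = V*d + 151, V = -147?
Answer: 2479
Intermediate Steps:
S(N, d) = 151 - 147*d (S(N, d) = -147*d + 151 = 151 - 147*d)
24092 - S(((-2 + 2)*0)*3, -146) = 24092 - (151 - 147*(-146)) = 24092 - (151 + 21462) = 24092 - 1*21613 = 24092 - 21613 = 2479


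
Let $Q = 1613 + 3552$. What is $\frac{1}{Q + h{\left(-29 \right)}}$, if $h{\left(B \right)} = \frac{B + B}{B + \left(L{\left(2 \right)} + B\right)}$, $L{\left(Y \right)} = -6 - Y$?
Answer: $\frac{33}{170474} \approx 0.00019358$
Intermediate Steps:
$Q = 5165$
$h{\left(B \right)} = \frac{2 B}{-8 + 2 B}$ ($h{\left(B \right)} = \frac{B + B}{B + \left(\left(-6 - 2\right) + B\right)} = \frac{2 B}{B + \left(\left(-6 - 2\right) + B\right)} = \frac{2 B}{B + \left(-8 + B\right)} = \frac{2 B}{-8 + 2 B}$)
$\frac{1}{Q + h{\left(-29 \right)}} = \frac{1}{5165 - \frac{29}{-4 - 29}} = \frac{1}{5165 - \frac{29}{-33}} = \frac{1}{5165 - - \frac{29}{33}} = \frac{1}{5165 + \frac{29}{33}} = \frac{1}{\frac{170474}{33}} = \frac{33}{170474}$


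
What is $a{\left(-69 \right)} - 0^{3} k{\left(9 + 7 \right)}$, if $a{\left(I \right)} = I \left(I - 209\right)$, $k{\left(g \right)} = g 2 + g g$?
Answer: $19182$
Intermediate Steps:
$k{\left(g \right)} = g^{2} + 2 g$ ($k{\left(g \right)} = 2 g + g^{2} = g^{2} + 2 g$)
$a{\left(I \right)} = I \left(-209 + I\right)$
$a{\left(-69 \right)} - 0^{3} k{\left(9 + 7 \right)} = - 69 \left(-209 - 69\right) - 0^{3} \left(9 + 7\right) \left(2 + \left(9 + 7\right)\right) = \left(-69\right) \left(-278\right) - 0 \cdot 16 \left(2 + 16\right) = 19182 - 0 \cdot 16 \cdot 18 = 19182 - 0 \cdot 288 = 19182 - 0 = 19182 + 0 = 19182$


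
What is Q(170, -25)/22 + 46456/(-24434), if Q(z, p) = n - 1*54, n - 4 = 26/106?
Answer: -59300077/14245022 ≈ -4.1629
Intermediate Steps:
n = 225/53 (n = 4 + 26/106 = 4 + 26*(1/106) = 4 + 13/53 = 225/53 ≈ 4.2453)
Q(z, p) = -2637/53 (Q(z, p) = 225/53 - 1*54 = 225/53 - 54 = -2637/53)
Q(170, -25)/22 + 46456/(-24434) = -2637/53/22 + 46456/(-24434) = -2637/53*1/22 + 46456*(-1/24434) = -2637/1166 - 23228/12217 = -59300077/14245022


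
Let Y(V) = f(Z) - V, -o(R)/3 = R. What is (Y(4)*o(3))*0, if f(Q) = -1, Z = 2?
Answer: 0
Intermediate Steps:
o(R) = -3*R
Y(V) = -1 - V
(Y(4)*o(3))*0 = ((-1 - 1*4)*(-3*3))*0 = ((-1 - 4)*(-9))*0 = -5*(-9)*0 = 45*0 = 0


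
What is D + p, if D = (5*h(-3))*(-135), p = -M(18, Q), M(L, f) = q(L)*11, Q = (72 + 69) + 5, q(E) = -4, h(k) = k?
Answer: 2069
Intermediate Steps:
Q = 146 (Q = 141 + 5 = 146)
M(L, f) = -44 (M(L, f) = -4*11 = -44)
p = 44 (p = -1*(-44) = 44)
D = 2025 (D = (5*(-3))*(-135) = -15*(-135) = 2025)
D + p = 2025 + 44 = 2069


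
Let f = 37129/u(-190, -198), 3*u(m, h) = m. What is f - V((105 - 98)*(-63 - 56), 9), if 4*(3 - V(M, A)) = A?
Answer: -223059/380 ≈ -587.00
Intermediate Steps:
V(M, A) = 3 - A/4
u(m, h) = m/3
f = -111387/190 (f = 37129/(((1/3)*(-190))) = 37129/(-190/3) = 37129*(-3/190) = -111387/190 ≈ -586.25)
f - V((105 - 98)*(-63 - 56), 9) = -111387/190 - (3 - 1/4*9) = -111387/190 - (3 - 9/4) = -111387/190 - 1*3/4 = -111387/190 - 3/4 = -223059/380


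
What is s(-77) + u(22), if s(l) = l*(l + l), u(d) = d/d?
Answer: 11859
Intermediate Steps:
u(d) = 1
s(l) = 2*l**2 (s(l) = l*(2*l) = 2*l**2)
s(-77) + u(22) = 2*(-77)**2 + 1 = 2*5929 + 1 = 11858 + 1 = 11859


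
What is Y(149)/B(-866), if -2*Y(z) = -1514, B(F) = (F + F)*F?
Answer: 757/1499912 ≈ 0.00050470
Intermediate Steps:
B(F) = 2*F² (B(F) = (2*F)*F = 2*F²)
Y(z) = 757 (Y(z) = -½*(-1514) = 757)
Y(149)/B(-866) = 757/((2*(-866)²)) = 757/((2*749956)) = 757/1499912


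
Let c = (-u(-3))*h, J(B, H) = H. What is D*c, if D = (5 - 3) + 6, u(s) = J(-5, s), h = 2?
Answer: 48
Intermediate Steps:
u(s) = s
D = 8 (D = 2 + 6 = 8)
c = 6 (c = -1*(-3)*2 = 3*2 = 6)
D*c = 8*6 = 48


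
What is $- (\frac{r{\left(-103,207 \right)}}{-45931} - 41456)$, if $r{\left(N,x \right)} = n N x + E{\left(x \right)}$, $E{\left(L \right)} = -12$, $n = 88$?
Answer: $\frac{1902239276}{45931} \approx 41415.0$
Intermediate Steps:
$r{\left(N,x \right)} = -12 + 88 N x$ ($r{\left(N,x \right)} = 88 N x - 12 = -12 + 88 N x$)
$- (\frac{r{\left(-103,207 \right)}}{-45931} - 41456) = - (\frac{-12 + 88 \left(-103\right) 207}{-45931} - 41456) = - (\left(-12 - 1876248\right) \left(- \frac{1}{45931}\right) - 41456) = - (\left(-1876260\right) \left(- \frac{1}{45931}\right) - 41456) = - (\frac{1876260}{45931} - 41456) = \left(-1\right) \left(- \frac{1902239276}{45931}\right) = \frac{1902239276}{45931}$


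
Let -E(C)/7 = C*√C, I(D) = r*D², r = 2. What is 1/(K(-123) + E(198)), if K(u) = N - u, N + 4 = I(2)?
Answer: -127/380341079 - 4158*√22/380341079 ≈ -5.1611e-5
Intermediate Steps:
I(D) = 2*D²
E(C) = -7*C^(3/2) (E(C) = -7*C*√C = -7*C^(3/2))
N = 4 (N = -4 + 2*2² = -4 + 2*4 = -4 + 8 = 4)
K(u) = 4 - u
1/(K(-123) + E(198)) = 1/((4 - 1*(-123)) - 4158*√22) = 1/((4 + 123) - 4158*√22) = 1/(127 - 4158*√22)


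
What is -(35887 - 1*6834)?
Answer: -29053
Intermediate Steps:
-(35887 - 1*6834) = -(35887 - 6834) = -1*29053 = -29053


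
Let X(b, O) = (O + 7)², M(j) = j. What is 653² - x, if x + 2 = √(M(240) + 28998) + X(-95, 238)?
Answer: 366386 - √29238 ≈ 3.6622e+5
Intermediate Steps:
X(b, O) = (7 + O)²
x = 60023 + √29238 (x = -2 + (√(240 + 28998) + (7 + 238)²) = -2 + (√29238 + 245²) = -2 + (√29238 + 60025) = -2 + (60025 + √29238) = 60023 + √29238 ≈ 60194.)
653² - x = 653² - (60023 + √29238) = 426409 + (-60023 - √29238) = 366386 - √29238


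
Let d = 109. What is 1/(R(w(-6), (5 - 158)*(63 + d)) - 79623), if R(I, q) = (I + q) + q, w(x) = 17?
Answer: -1/132238 ≈ -7.5621e-6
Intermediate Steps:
R(I, q) = I + 2*q
1/(R(w(-6), (5 - 158)*(63 + d)) - 79623) = 1/((17 + 2*((5 - 158)*(63 + 109))) - 79623) = 1/((17 + 2*(-153*172)) - 79623) = 1/((17 + 2*(-26316)) - 79623) = 1/((17 - 52632) - 79623) = 1/(-52615 - 79623) = 1/(-132238) = -1/132238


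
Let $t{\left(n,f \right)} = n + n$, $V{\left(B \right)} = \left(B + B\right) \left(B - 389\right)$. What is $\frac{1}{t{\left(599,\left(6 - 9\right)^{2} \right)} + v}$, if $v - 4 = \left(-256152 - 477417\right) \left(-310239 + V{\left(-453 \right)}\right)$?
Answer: $- \frac{1}{332022864595} \approx -3.0118 \cdot 10^{-12}$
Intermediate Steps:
$V{\left(B \right)} = 2 B \left(-389 + B\right)$
$t{\left(n,f \right)} = 2 n$
$v = -332022865793$ ($v = 4 + \left(-256152 - 477417\right) \left(-310239 + 2 \left(-453\right) \left(-389 - 453\right)\right) = 4 - 733569 \left(-310239 + 2 \left(-453\right) \left(-842\right)\right) = 4 - 733569 \left(-310239 + 762852\right) = 4 - 332022865797 = -332022865793$)
$\frac{1}{t{\left(599,\left(6 - 9\right)^{2} \right)} + v} = \frac{1}{2 \cdot 599 - 332022865793} = \frac{1}{1198 - 332022865793} = \frac{1}{-332022864595} = - \frac{1}{332022864595}$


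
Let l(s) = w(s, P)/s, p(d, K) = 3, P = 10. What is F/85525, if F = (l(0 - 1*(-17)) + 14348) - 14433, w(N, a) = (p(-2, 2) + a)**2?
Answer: -116/132175 ≈ -0.00087762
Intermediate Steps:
w(N, a) = (3 + a)**2
l(s) = 169/s (l(s) = (3 + 10)**2/s = 13**2/s = 169/s)
F = -1276/17 (F = (169/(0 - 1*(-17)) + 14348) - 14433 = (169/(0 + 17) + 14348) - 14433 = (169/17 + 14348) - 14433 = 244085/17 - 14433 = -1276/17 ≈ -75.059)
F/85525 = -1276/17/85525 = -1276/17*1/85525 = -116/132175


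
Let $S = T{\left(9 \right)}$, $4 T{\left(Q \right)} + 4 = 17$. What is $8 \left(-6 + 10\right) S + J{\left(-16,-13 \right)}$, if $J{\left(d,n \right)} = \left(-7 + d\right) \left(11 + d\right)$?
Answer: $219$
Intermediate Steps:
$T{\left(Q \right)} = \frac{13}{4}$ ($T{\left(Q \right)} = -1 + \frac{1}{4} \cdot 17 = -1 + \frac{17}{4} = \frac{13}{4}$)
$S = \frac{13}{4} \approx 3.25$
$8 \left(-6 + 10\right) S + J{\left(-16,-13 \right)} = 8 \left(-6 + 10\right) \frac{13}{4} + \left(-77 + \left(-16\right)^{2} + 4 \left(-16\right)\right) = 8 \cdot 4 \cdot \frac{13}{4} - -115 = 32 \cdot \frac{13}{4} + 115 = 104 + 115 = 219$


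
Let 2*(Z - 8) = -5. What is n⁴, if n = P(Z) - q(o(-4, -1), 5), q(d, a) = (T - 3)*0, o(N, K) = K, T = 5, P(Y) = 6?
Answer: 1296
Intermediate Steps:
Z = 11/2 (Z = 8 + (½)*(-5) = 8 - 5/2 = 11/2 ≈ 5.5000)
q(d, a) = 0 (q(d, a) = (5 - 3)*0 = 2*0 = 0)
n = 6 (n = 6 - 1*0 = 6 + 0 = 6)
n⁴ = 6⁴ = 1296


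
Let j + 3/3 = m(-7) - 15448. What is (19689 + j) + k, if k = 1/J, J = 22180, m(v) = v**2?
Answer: 95130021/22180 ≈ 4289.0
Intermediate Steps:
j = -15400 (j = -1 + ((-7)**2 - 15448) = -1 + (49 - 15448) = -1 - 15399 = -15400)
k = 1/22180 ≈ 4.5086e-5
(19689 + j) + k = (19689 - 15400) + 1/22180 = 4289 + 1/22180 = 95130021/22180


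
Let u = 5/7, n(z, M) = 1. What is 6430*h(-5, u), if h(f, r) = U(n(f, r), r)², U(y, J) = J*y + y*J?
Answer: 643000/49 ≈ 13122.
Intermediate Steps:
u = 5/7 (u = 5*(⅐) = 5/7 ≈ 0.71429)
U(y, J) = 2*J*y (U(y, J) = J*y + J*y = 2*J*y)
h(f, r) = 4*r² (h(f, r) = (2*r*1)² = (2*r)² = 4*r²)
6430*h(-5, u) = 6430*(4*(5/7)²) = 6430*(4*(25/49)) = 6430*(100/49) = 643000/49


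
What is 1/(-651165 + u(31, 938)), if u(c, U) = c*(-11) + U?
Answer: -1/650568 ≈ -1.5371e-6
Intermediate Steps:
u(c, U) = U - 11*c (u(c, U) = -11*c + U = U - 11*c)
1/(-651165 + u(31, 938)) = 1/(-651165 + (938 - 11*31)) = 1/(-651165 + (938 - 341)) = 1/(-651165 + 597) = 1/(-650568) = -1/650568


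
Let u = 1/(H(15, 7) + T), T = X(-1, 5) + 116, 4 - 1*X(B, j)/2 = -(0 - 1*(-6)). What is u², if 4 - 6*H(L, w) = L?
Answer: 36/648025 ≈ 5.5553e-5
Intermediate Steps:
H(L, w) = ⅔ - L/6
X(B, j) = 20 (X(B, j) = 8 - (-2)*(0 - 1*(-6)) = 8 - (-2)*(0 + 6) = 8 - (-2)*6 = 8 - 2*(-6) = 8 + 12 = 20)
T = 136 (T = 20 + 116 = 136)
u = 6/805 (u = 1/((⅔ - ⅙*15) + 136) = 1/((⅔ - 5/2) + 136) = 1/(-11/6 + 136) = 1/(805/6) = 6/805 ≈ 0.0074534)
u² = (6/805)² = 36/648025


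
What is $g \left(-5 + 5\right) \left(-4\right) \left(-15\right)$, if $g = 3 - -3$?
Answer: $0$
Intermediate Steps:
$g = 6$ ($g = 3 + 3 = 6$)
$g \left(-5 + 5\right) \left(-4\right) \left(-15\right) = 6 \left(-5 + 5\right) \left(-4\right) \left(-15\right) = 6 \cdot 0 \left(-4\right) \left(-15\right) = 6 \cdot 0 \left(-15\right) = 0 \left(-15\right) = 0$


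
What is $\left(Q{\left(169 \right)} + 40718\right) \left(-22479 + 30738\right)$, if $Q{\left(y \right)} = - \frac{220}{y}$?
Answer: $\frac{56831186598}{169} \approx 3.3628 \cdot 10^{8}$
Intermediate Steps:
$\left(Q{\left(169 \right)} + 40718\right) \left(-22479 + 30738\right) = \left(- \frac{220}{169} + 40718\right) \left(-22479 + 30738\right) = \left(\left(-220\right) \frac{1}{169} + 40718\right) 8259 = \left(- \frac{220}{169} + 40718\right) 8259 = \frac{6881122}{169} \cdot 8259 = \frac{56831186598}{169}$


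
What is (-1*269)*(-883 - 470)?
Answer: 363957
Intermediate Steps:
(-1*269)*(-883 - 470) = -269*(-1353) = 363957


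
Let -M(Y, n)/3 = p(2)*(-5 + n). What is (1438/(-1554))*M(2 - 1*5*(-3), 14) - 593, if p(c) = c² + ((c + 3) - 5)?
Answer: -127703/259 ≈ -493.06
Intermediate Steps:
p(c) = -2 + c + c² (p(c) = c² + ((3 + c) - 5) = c² + (-2 + c) = -2 + c + c²)
M(Y, n) = 60 - 12*n (M(Y, n) = -3*(-2 + 2 + 2²)*(-5 + n) = -3*(-2 + 2 + 4)*(-5 + n) = -12*(-5 + n) = -3*(-20 + 4*n) = 60 - 12*n)
(1438/(-1554))*M(2 - 1*5*(-3), 14) - 593 = (1438/(-1554))*(60 - 12*14) - 593 = (1438*(-1/1554))*(60 - 168) - 593 = -719/777*(-108) - 593 = 25884/259 - 593 = -127703/259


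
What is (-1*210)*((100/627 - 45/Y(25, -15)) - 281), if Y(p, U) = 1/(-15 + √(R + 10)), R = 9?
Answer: -17299660/209 + 9450*√19 ≈ -41582.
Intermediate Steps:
Y(p, U) = 1/(-15 + √19) (Y(p, U) = 1/(-15 + √(9 + 10)) = 1/(-15 + √19))
(-1*210)*((100/627 - 45/Y(25, -15)) - 281) = (-1*210)*((100/627 - 45/(-15/206 - √19/206)) - 281) = -210*((100*(1/627) - 45/(-15/206 - √19/206)) - 281) = -210*((100/627 - 45/(-15/206 - √19/206)) - 281) = -210*(-176087/627 - 45/(-15/206 - √19/206)) = 12326090/209 + 9450/(-15/206 - √19/206)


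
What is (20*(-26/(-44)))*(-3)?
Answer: -390/11 ≈ -35.455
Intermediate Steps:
(20*(-26/(-44)))*(-3) = (20*(-26*(-1/44)))*(-3) = (20*(13/22))*(-3) = (130/11)*(-3) = -390/11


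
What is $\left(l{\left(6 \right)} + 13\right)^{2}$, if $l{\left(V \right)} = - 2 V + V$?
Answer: $49$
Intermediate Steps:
$l{\left(V \right)} = - V$
$\left(l{\left(6 \right)} + 13\right)^{2} = \left(\left(-1\right) 6 + 13\right)^{2} = \left(-6 + 13\right)^{2} = 7^{2} = 49$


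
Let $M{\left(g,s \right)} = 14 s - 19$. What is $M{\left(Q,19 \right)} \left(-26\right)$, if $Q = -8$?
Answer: $-6422$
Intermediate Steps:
$M{\left(g,s \right)} = -19 + 14 s$
$M{\left(Q,19 \right)} \left(-26\right) = \left(-19 + 14 \cdot 19\right) \left(-26\right) = \left(-19 + 266\right) \left(-26\right) = 247 \left(-26\right) = -6422$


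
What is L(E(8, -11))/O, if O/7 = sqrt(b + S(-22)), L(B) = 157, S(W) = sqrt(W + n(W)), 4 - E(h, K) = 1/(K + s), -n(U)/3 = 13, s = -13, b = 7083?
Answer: 157/(7*sqrt(7083 + I*sqrt(61))) ≈ 0.2665 - 0.00014693*I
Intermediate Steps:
n(U) = -39 (n(U) = -3*13 = -39)
E(h, K) = 4 - 1/(-13 + K) (E(h, K) = 4 - 1/(K - 13) = 4 - 1/(-13 + K))
S(W) = sqrt(-39 + W) (S(W) = sqrt(W - 39) = sqrt(-39 + W))
O = 7*sqrt(7083 + I*sqrt(61)) (O = 7*sqrt(7083 + sqrt(-39 - 22)) = 7*sqrt(7083 + sqrt(-61)) = 7*sqrt(7083 + I*sqrt(61)) ≈ 589.12 + 0.32481*I)
L(E(8, -11))/O = 157/((7*sqrt(7083 + I*sqrt(61)))) = 157*(1/(7*sqrt(7083 + I*sqrt(61)))) = 157/(7*sqrt(7083 + I*sqrt(61)))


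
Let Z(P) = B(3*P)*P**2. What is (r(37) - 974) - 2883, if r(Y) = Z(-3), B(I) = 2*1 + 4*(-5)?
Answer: -4019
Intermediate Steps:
B(I) = -18 (B(I) = 2 - 20 = -18)
Z(P) = -18*P**2
r(Y) = -162 (r(Y) = -18*(-3)**2 = -18*9 = -162)
(r(37) - 974) - 2883 = (-162 - 974) - 2883 = -1136 - 2883 = -4019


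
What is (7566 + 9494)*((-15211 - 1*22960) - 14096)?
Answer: -891675020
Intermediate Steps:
(7566 + 9494)*((-15211 - 1*22960) - 14096) = 17060*((-15211 - 22960) - 14096) = 17060*(-38171 - 14096) = 17060*(-52267) = -891675020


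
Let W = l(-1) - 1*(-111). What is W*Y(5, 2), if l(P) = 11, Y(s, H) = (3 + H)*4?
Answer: 2440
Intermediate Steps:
Y(s, H) = 12 + 4*H
W = 122 (W = 11 - 1*(-111) = 11 + 111 = 122)
W*Y(5, 2) = 122*(12 + 4*2) = 122*(12 + 8) = 122*20 = 2440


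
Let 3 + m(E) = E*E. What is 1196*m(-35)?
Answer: 1461512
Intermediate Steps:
m(E) = -3 + E**2 (m(E) = -3 + E*E = -3 + E**2)
1196*m(-35) = 1196*(-3 + (-35)**2) = 1196*(-3 + 1225) = 1196*1222 = 1461512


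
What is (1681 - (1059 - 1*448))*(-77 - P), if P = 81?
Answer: -169060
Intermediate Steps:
(1681 - (1059 - 1*448))*(-77 - P) = (1681 - (1059 - 1*448))*(-77 - 1*81) = (1681 - (1059 - 448))*(-77 - 81) = (1681 - 1*611)*(-158) = (1681 - 611)*(-158) = 1070*(-158) = -169060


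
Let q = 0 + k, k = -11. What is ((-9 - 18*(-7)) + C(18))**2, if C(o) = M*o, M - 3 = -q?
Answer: 136161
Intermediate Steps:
q = -11 (q = 0 - 11 = -11)
M = 14 (M = 3 - 1*(-11) = 3 + 11 = 14)
C(o) = 14*o
((-9 - 18*(-7)) + C(18))**2 = ((-9 - 18*(-7)) + 14*18)**2 = ((-9 + 126) + 252)**2 = (117 + 252)**2 = 369**2 = 136161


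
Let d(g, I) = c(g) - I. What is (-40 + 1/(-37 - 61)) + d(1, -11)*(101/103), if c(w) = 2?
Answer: -275189/10094 ≈ -27.263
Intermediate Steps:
d(g, I) = 2 - I
(-40 + 1/(-37 - 61)) + d(1, -11)*(101/103) = (-40 + 1/(-37 - 61)) + (2 - 1*(-11))*(101/103) = (-40 + 1/(-98)) + (2 + 11)*(101*(1/103)) = (-40 - 1/98) + 13*(101/103) = -3921/98 + 1313/103 = -275189/10094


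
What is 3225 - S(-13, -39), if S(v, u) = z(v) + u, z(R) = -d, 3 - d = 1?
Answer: 3266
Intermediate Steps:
d = 2 (d = 3 - 1*1 = 3 - 1 = 2)
z(R) = -2 (z(R) = -1*2 = -2)
S(v, u) = -2 + u
3225 - S(-13, -39) = 3225 - (-2 - 39) = 3225 - 1*(-41) = 3225 + 41 = 3266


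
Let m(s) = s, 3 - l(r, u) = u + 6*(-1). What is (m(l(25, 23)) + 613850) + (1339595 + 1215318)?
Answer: 3168749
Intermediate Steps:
l(r, u) = 9 - u (l(r, u) = 3 - (u + 6*(-1)) = 3 - (u - 6) = 3 - (-6 + u) = 3 + (6 - u) = 9 - u)
(m(l(25, 23)) + 613850) + (1339595 + 1215318) = ((9 - 1*23) + 613850) + (1339595 + 1215318) = ((9 - 23) + 613850) + 2554913 = (-14 + 613850) + 2554913 = 613836 + 2554913 = 3168749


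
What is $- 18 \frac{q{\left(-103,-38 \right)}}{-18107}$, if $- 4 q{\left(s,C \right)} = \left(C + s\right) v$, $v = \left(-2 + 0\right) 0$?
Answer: $0$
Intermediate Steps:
$v = 0$ ($v = \left(-2\right) 0 = 0$)
$q{\left(s,C \right)} = 0$ ($q{\left(s,C \right)} = - \frac{\left(C + s\right) 0}{4} = \left(- \frac{1}{4}\right) 0 = 0$)
$- 18 \frac{q{\left(-103,-38 \right)}}{-18107} = - 18 \frac{0}{-18107} = - 18 \cdot 0 \left(- \frac{1}{18107}\right) = \left(-18\right) 0 = 0$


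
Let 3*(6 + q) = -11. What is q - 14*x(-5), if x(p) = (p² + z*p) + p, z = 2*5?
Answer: 1231/3 ≈ 410.33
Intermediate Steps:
z = 10
q = -29/3 (q = -6 + (⅓)*(-11) = -6 - 11/3 = -29/3 ≈ -9.6667)
x(p) = p² + 11*p (x(p) = (p² + 10*p) + p = p² + 11*p)
q - 14*x(-5) = -29/3 - (-70)*(11 - 5) = -29/3 - (-70)*6 = -29/3 - 14*(-30) = -29/3 + 420 = 1231/3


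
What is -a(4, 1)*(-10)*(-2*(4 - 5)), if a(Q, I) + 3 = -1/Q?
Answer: -65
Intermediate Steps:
a(Q, I) = -3 - 1/Q
-a(4, 1)*(-10)*(-2*(4 - 5)) = -(-3 - 1/4)*(-10)*(-2*(4 - 5)) = -(-3 - 1*¼)*(-10)*(-2*(-1)) = -(-3 - ¼)*(-10)*2 = -(-13/4*(-10))*2 = -65*2/2 = -1*65 = -65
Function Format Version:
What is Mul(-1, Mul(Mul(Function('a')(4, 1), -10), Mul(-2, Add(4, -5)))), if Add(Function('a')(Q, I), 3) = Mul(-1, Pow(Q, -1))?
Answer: -65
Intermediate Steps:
Function('a')(Q, I) = Add(-3, Mul(-1, Pow(Q, -1)))
Mul(-1, Mul(Mul(Function('a')(4, 1), -10), Mul(-2, Add(4, -5)))) = Mul(-1, Mul(Mul(Add(-3, Mul(-1, Pow(4, -1))), -10), Mul(-2, Add(4, -5)))) = Mul(-1, Mul(Mul(Add(-3, Mul(-1, Rational(1, 4))), -10), Mul(-2, -1))) = Mul(-1, Mul(Mul(Add(-3, Rational(-1, 4)), -10), 2)) = Mul(-1, Mul(Mul(Rational(-13, 4), -10), 2)) = Mul(-1, Mul(Rational(65, 2), 2)) = Mul(-1, 65) = -65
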